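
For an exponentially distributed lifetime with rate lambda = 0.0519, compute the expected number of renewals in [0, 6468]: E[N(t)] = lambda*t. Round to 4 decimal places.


lambda = 0.0519
t = 6468
E[N(t)] = lambda * t
E[N(t)] = 0.0519 * 6468
E[N(t)] = 335.6892

335.6892


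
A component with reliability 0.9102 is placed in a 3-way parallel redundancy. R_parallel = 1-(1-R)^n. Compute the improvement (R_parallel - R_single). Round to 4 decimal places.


R_single = 0.9102, n = 3
1 - R_single = 0.0898
(1 - R_single)^n = 0.0898^3 = 0.0007
R_parallel = 1 - 0.0007 = 0.9993
Improvement = 0.9993 - 0.9102
Improvement = 0.0891

0.0891


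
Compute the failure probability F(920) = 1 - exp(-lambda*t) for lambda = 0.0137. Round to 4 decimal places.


lambda = 0.0137, t = 920
lambda * t = 12.604
exp(-12.604) = 0.0
F(t) = 1 - 0.0
F(t) = 1.0

1.0


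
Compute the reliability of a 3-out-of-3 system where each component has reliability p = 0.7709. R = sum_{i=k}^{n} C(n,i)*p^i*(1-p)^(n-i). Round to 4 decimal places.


k = 3, n = 3, p = 0.7709
i=3: C(3,3)=1 * 0.7709^3 * 0.2291^0 = 0.4581
R = sum of terms = 0.4581

0.4581


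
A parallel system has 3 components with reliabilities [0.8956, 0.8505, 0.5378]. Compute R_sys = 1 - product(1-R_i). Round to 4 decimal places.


Components: [0.8956, 0.8505, 0.5378]
(1 - 0.8956) = 0.1044, running product = 0.1044
(1 - 0.8505) = 0.1495, running product = 0.0156
(1 - 0.5378) = 0.4622, running product = 0.0072
Product of (1-R_i) = 0.0072
R_sys = 1 - 0.0072 = 0.9928

0.9928


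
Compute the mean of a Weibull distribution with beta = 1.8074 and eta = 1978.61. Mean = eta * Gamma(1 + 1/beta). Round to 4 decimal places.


beta = 1.8074, eta = 1978.61
1/beta = 0.5533
1 + 1/beta = 1.5533
Gamma(1.5533) = 0.8891
Mean = 1978.61 * 0.8891
Mean = 1759.2068

1759.2068


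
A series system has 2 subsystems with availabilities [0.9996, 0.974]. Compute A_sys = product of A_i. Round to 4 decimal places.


Subsystems: [0.9996, 0.974]
After subsystem 1 (A=0.9996): product = 0.9996
After subsystem 2 (A=0.974): product = 0.9736
A_sys = 0.9736

0.9736


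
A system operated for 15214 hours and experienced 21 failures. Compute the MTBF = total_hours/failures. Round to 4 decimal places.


total_hours = 15214
failures = 21
MTBF = 15214 / 21
MTBF = 724.4762

724.4762


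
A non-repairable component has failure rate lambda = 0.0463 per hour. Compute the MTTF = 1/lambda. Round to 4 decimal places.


lambda = 0.0463
MTTF = 1 / 0.0463
MTTF = 21.5983

21.5983


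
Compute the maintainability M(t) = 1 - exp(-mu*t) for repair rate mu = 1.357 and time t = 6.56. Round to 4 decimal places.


mu = 1.357, t = 6.56
mu * t = 1.357 * 6.56 = 8.9019
exp(-8.9019) = 0.0001
M(t) = 1 - 0.0001
M(t) = 0.9999

0.9999


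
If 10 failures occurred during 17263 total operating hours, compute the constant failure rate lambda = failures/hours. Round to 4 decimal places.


failures = 10
total_hours = 17263
lambda = 10 / 17263
lambda = 0.0006

0.0006


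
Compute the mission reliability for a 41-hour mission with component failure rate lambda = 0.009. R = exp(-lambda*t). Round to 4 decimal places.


lambda = 0.009
mission_time = 41
lambda * t = 0.009 * 41 = 0.369
R = exp(-0.369)
R = 0.6914

0.6914


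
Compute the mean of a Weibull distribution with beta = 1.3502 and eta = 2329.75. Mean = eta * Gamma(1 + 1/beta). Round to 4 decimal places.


beta = 1.3502, eta = 2329.75
1/beta = 0.7406
1 + 1/beta = 1.7406
Gamma(1.7406) = 0.917
Mean = 2329.75 * 0.917
Mean = 2136.299

2136.299


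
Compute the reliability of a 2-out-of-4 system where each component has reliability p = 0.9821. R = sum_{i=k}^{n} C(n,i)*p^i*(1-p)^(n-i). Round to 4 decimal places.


k = 2, n = 4, p = 0.9821
i=2: C(4,2)=6 * 0.9821^2 * 0.0179^2 = 0.0019
i=3: C(4,3)=4 * 0.9821^3 * 0.0179^1 = 0.0678
i=4: C(4,4)=1 * 0.9821^4 * 0.0179^0 = 0.9303
R = sum of terms = 1.0

1.0


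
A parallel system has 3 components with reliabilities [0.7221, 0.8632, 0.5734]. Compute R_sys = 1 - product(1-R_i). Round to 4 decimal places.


Components: [0.7221, 0.8632, 0.5734]
(1 - 0.7221) = 0.2779, running product = 0.2779
(1 - 0.8632) = 0.1368, running product = 0.038
(1 - 0.5734) = 0.4266, running product = 0.0162
Product of (1-R_i) = 0.0162
R_sys = 1 - 0.0162 = 0.9838

0.9838


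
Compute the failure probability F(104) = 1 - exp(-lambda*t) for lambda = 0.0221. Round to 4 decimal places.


lambda = 0.0221, t = 104
lambda * t = 2.2984
exp(-2.2984) = 0.1004
F(t) = 1 - 0.1004
F(t) = 0.8996

0.8996


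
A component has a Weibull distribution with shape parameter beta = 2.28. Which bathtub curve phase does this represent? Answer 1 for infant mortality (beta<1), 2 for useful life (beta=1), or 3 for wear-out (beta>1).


beta = 2.28
Compare beta to 1:
beta < 1 => infant mortality (phase 1)
beta = 1 => useful life (phase 2)
beta > 1 => wear-out (phase 3)
Since beta = 2.28, this is wear-out (increasing failure rate)
Phase = 3

3


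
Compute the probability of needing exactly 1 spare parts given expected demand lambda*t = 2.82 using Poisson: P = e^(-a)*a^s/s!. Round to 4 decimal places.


a = 2.82, s = 1
e^(-a) = e^(-2.82) = 0.0596
a^s = 2.82^1 = 2.82
s! = 1
P = 0.0596 * 2.82 / 1
P = 0.1681

0.1681


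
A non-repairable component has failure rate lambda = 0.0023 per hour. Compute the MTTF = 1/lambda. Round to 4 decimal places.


lambda = 0.0023
MTTF = 1 / 0.0023
MTTF = 434.7826

434.7826


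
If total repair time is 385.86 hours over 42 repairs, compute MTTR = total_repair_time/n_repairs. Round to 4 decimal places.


total_repair_time = 385.86
n_repairs = 42
MTTR = 385.86 / 42
MTTR = 9.1871

9.1871


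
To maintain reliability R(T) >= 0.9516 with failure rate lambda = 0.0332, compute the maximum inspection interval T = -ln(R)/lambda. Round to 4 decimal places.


R_target = 0.9516
lambda = 0.0332
-ln(0.9516) = 0.0496
T = 0.0496 / 0.0332
T = 1.4943

1.4943


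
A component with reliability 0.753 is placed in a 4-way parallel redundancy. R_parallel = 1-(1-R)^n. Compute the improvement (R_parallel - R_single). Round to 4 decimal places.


R_single = 0.753, n = 4
1 - R_single = 0.247
(1 - R_single)^n = 0.247^4 = 0.0037
R_parallel = 1 - 0.0037 = 0.9963
Improvement = 0.9963 - 0.753
Improvement = 0.2433

0.2433


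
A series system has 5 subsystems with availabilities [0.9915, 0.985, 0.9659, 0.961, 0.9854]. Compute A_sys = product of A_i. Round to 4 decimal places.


Subsystems: [0.9915, 0.985, 0.9659, 0.961, 0.9854]
After subsystem 1 (A=0.9915): product = 0.9915
After subsystem 2 (A=0.985): product = 0.9766
After subsystem 3 (A=0.9659): product = 0.9433
After subsystem 4 (A=0.961): product = 0.9065
After subsystem 5 (A=0.9854): product = 0.8933
A_sys = 0.8933

0.8933


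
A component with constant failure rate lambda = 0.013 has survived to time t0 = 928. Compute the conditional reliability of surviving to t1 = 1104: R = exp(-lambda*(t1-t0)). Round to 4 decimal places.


lambda = 0.013
t0 = 928, t1 = 1104
t1 - t0 = 176
lambda * (t1-t0) = 0.013 * 176 = 2.288
R = exp(-2.288)
R = 0.1015

0.1015


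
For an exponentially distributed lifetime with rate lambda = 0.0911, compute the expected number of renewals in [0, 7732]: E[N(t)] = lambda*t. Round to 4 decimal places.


lambda = 0.0911
t = 7732
E[N(t)] = lambda * t
E[N(t)] = 0.0911 * 7732
E[N(t)] = 704.3852

704.3852


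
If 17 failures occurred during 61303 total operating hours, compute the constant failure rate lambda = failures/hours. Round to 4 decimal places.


failures = 17
total_hours = 61303
lambda = 17 / 61303
lambda = 0.0003

0.0003


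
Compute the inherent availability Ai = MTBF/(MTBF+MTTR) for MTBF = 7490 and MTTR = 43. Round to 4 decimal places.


MTBF = 7490
MTTR = 43
MTBF + MTTR = 7533
Ai = 7490 / 7533
Ai = 0.9943

0.9943


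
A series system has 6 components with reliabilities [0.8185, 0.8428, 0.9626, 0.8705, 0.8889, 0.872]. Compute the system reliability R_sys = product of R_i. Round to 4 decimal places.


Components: [0.8185, 0.8428, 0.9626, 0.8705, 0.8889, 0.872]
After component 1 (R=0.8185): product = 0.8185
After component 2 (R=0.8428): product = 0.6898
After component 3 (R=0.9626): product = 0.664
After component 4 (R=0.8705): product = 0.578
After component 5 (R=0.8889): product = 0.5138
After component 6 (R=0.872): product = 0.4481
R_sys = 0.4481

0.4481


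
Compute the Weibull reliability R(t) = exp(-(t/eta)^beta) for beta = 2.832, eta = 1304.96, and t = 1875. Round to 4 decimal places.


beta = 2.832, eta = 1304.96, t = 1875
t/eta = 1875 / 1304.96 = 1.4368
(t/eta)^beta = 1.4368^2.832 = 2.7911
R(t) = exp(-2.7911)
R(t) = 0.0614

0.0614


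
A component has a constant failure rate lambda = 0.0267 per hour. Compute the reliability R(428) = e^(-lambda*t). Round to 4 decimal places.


lambda = 0.0267
t = 428
lambda * t = 11.4276
R(t) = e^(-11.4276)
R(t) = 0.0

0.0


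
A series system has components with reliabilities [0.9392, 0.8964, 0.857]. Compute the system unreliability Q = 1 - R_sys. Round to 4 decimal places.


Components: [0.9392, 0.8964, 0.857]
After component 1: product = 0.9392
After component 2: product = 0.8419
After component 3: product = 0.7215
R_sys = 0.7215
Q = 1 - 0.7215 = 0.2785

0.2785


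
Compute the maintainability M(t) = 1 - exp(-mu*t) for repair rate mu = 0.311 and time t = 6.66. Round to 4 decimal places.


mu = 0.311, t = 6.66
mu * t = 0.311 * 6.66 = 2.0713
exp(-2.0713) = 0.126
M(t) = 1 - 0.126
M(t) = 0.874

0.874


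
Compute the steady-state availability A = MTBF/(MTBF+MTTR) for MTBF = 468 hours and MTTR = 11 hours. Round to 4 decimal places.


MTBF = 468
MTTR = 11
MTBF + MTTR = 479
A = 468 / 479
A = 0.977

0.977


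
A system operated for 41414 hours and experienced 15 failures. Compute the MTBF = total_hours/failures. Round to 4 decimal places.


total_hours = 41414
failures = 15
MTBF = 41414 / 15
MTBF = 2760.9333

2760.9333


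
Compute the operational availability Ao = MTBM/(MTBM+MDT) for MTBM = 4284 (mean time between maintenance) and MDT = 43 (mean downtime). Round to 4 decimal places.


MTBM = 4284
MDT = 43
MTBM + MDT = 4327
Ao = 4284 / 4327
Ao = 0.9901

0.9901


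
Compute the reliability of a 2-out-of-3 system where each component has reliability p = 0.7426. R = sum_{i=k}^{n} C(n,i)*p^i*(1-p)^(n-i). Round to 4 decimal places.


k = 2, n = 3, p = 0.7426
i=2: C(3,2)=3 * 0.7426^2 * 0.2574^1 = 0.4258
i=3: C(3,3)=1 * 0.7426^3 * 0.2574^0 = 0.4095
R = sum of terms = 0.8353

0.8353


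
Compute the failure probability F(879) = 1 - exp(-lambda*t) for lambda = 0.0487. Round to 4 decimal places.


lambda = 0.0487, t = 879
lambda * t = 42.8073
exp(-42.8073) = 0.0
F(t) = 1 - 0.0
F(t) = 1.0

1.0


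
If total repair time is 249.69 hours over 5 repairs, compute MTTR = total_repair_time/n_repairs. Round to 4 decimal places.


total_repair_time = 249.69
n_repairs = 5
MTTR = 249.69 / 5
MTTR = 49.938

49.938


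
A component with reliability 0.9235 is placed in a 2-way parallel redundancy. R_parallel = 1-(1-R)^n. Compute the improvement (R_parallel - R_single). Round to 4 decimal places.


R_single = 0.9235, n = 2
1 - R_single = 0.0765
(1 - R_single)^n = 0.0765^2 = 0.0059
R_parallel = 1 - 0.0059 = 0.9941
Improvement = 0.9941 - 0.9235
Improvement = 0.0706

0.0706


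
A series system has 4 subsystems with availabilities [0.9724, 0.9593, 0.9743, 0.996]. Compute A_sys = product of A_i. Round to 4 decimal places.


Subsystems: [0.9724, 0.9593, 0.9743, 0.996]
After subsystem 1 (A=0.9724): product = 0.9724
After subsystem 2 (A=0.9593): product = 0.9328
After subsystem 3 (A=0.9743): product = 0.9088
After subsystem 4 (A=0.996): product = 0.9052
A_sys = 0.9052

0.9052


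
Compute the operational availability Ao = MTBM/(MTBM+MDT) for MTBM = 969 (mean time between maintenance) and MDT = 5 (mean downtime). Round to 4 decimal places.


MTBM = 969
MDT = 5
MTBM + MDT = 974
Ao = 969 / 974
Ao = 0.9949

0.9949


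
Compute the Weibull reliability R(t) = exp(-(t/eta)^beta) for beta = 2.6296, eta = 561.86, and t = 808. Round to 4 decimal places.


beta = 2.6296, eta = 561.86, t = 808
t/eta = 808 / 561.86 = 1.4381
(t/eta)^beta = 1.4381^2.6296 = 2.5996
R(t) = exp(-2.5996)
R(t) = 0.0743

0.0743


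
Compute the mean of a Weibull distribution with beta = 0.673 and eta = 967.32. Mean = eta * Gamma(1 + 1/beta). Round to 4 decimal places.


beta = 0.673, eta = 967.32
1/beta = 1.4859
1 + 1/beta = 2.4859
Gamma(2.4859) = 1.3163
Mean = 967.32 * 1.3163
Mean = 1273.2596

1273.2596


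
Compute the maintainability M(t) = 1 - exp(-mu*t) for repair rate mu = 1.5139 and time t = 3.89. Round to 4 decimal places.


mu = 1.5139, t = 3.89
mu * t = 1.5139 * 3.89 = 5.8891
exp(-5.8891) = 0.0028
M(t) = 1 - 0.0028
M(t) = 0.9972

0.9972


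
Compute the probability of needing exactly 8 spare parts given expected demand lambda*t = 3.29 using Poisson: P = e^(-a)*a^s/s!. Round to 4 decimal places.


a = 3.29, s = 8
e^(-a) = e^(-3.29) = 0.0373
a^s = 3.29^8 = 13726.7329
s! = 40320
P = 0.0373 * 13726.7329 / 40320
P = 0.0127

0.0127


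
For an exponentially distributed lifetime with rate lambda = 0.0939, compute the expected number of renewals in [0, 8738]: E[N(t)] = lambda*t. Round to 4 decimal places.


lambda = 0.0939
t = 8738
E[N(t)] = lambda * t
E[N(t)] = 0.0939 * 8738
E[N(t)] = 820.4982

820.4982


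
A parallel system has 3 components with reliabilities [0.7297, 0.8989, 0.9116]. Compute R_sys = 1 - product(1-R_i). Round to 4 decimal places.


Components: [0.7297, 0.8989, 0.9116]
(1 - 0.7297) = 0.2703, running product = 0.2703
(1 - 0.8989) = 0.1011, running product = 0.0273
(1 - 0.9116) = 0.0884, running product = 0.0024
Product of (1-R_i) = 0.0024
R_sys = 1 - 0.0024 = 0.9976

0.9976


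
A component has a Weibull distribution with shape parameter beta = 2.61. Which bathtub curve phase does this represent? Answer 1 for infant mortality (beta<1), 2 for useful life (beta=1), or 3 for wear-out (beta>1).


beta = 2.61
Compare beta to 1:
beta < 1 => infant mortality (phase 1)
beta = 1 => useful life (phase 2)
beta > 1 => wear-out (phase 3)
Since beta = 2.61, this is wear-out (increasing failure rate)
Phase = 3

3


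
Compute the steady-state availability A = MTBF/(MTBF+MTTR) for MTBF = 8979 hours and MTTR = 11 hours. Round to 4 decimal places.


MTBF = 8979
MTTR = 11
MTBF + MTTR = 8990
A = 8979 / 8990
A = 0.9988

0.9988


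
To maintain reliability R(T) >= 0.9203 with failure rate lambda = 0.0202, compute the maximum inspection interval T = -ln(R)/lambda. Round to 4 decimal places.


R_target = 0.9203
lambda = 0.0202
-ln(0.9203) = 0.0831
T = 0.0831 / 0.0202
T = 4.1117

4.1117


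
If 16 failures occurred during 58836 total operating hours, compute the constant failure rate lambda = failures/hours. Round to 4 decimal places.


failures = 16
total_hours = 58836
lambda = 16 / 58836
lambda = 0.0003

0.0003


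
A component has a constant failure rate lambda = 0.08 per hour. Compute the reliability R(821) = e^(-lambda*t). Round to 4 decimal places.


lambda = 0.08
t = 821
lambda * t = 65.68
R(t) = e^(-65.68)
R(t) = 0.0

0.0


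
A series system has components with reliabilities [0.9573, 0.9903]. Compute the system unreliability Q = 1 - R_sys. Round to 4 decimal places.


Components: [0.9573, 0.9903]
After component 1: product = 0.9573
After component 2: product = 0.948
R_sys = 0.948
Q = 1 - 0.948 = 0.052

0.052


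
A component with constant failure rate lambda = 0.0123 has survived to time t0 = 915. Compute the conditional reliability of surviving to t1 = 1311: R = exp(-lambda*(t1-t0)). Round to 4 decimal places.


lambda = 0.0123
t0 = 915, t1 = 1311
t1 - t0 = 396
lambda * (t1-t0) = 0.0123 * 396 = 4.8708
R = exp(-4.8708)
R = 0.0077

0.0077


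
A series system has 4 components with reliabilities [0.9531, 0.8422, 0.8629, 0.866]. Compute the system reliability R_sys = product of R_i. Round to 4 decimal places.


Components: [0.9531, 0.8422, 0.8629, 0.866]
After component 1 (R=0.9531): product = 0.9531
After component 2 (R=0.8422): product = 0.8027
After component 3 (R=0.8629): product = 0.6927
After component 4 (R=0.866): product = 0.5998
R_sys = 0.5998

0.5998


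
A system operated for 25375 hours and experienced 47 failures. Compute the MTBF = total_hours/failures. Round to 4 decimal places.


total_hours = 25375
failures = 47
MTBF = 25375 / 47
MTBF = 539.8936

539.8936


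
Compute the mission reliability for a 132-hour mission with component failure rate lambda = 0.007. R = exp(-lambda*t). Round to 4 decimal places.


lambda = 0.007
mission_time = 132
lambda * t = 0.007 * 132 = 0.924
R = exp(-0.924)
R = 0.3969

0.3969


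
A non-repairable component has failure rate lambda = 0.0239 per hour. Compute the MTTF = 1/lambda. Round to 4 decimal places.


lambda = 0.0239
MTTF = 1 / 0.0239
MTTF = 41.841

41.841


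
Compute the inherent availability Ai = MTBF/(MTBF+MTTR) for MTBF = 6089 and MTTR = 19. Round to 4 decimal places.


MTBF = 6089
MTTR = 19
MTBF + MTTR = 6108
Ai = 6089 / 6108
Ai = 0.9969

0.9969


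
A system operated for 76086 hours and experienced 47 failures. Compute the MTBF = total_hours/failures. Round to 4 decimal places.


total_hours = 76086
failures = 47
MTBF = 76086 / 47
MTBF = 1618.8511

1618.8511


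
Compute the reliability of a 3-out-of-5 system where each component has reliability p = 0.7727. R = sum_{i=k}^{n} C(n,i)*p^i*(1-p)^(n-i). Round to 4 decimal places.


k = 3, n = 5, p = 0.7727
i=3: C(5,3)=10 * 0.7727^3 * 0.2273^2 = 0.2384
i=4: C(5,4)=5 * 0.7727^4 * 0.2273^1 = 0.4051
i=5: C(5,5)=1 * 0.7727^5 * 0.2273^0 = 0.2755
R = sum of terms = 0.919

0.919


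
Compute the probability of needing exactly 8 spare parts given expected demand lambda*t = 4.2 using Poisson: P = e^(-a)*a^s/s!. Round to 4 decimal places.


a = 4.2, s = 8
e^(-a) = e^(-4.2) = 0.015
a^s = 4.2^8 = 96826.52
s! = 40320
P = 0.015 * 96826.52 / 40320
P = 0.036

0.036


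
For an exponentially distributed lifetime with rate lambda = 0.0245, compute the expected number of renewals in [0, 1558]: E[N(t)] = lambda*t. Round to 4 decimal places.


lambda = 0.0245
t = 1558
E[N(t)] = lambda * t
E[N(t)] = 0.0245 * 1558
E[N(t)] = 38.171

38.171


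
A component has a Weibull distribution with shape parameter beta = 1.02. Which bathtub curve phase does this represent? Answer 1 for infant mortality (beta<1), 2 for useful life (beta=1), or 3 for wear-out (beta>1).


beta = 1.02
Compare beta to 1:
beta < 1 => infant mortality (phase 1)
beta = 1 => useful life (phase 2)
beta > 1 => wear-out (phase 3)
Since beta = 1.02, this is wear-out (increasing failure rate)
Phase = 3

3


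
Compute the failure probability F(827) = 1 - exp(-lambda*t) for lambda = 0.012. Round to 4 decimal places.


lambda = 0.012, t = 827
lambda * t = 9.924
exp(-9.924) = 0.0
F(t) = 1 - 0.0
F(t) = 1.0

1.0


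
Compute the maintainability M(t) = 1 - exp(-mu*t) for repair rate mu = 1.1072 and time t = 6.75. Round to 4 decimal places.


mu = 1.1072, t = 6.75
mu * t = 1.1072 * 6.75 = 7.4736
exp(-7.4736) = 0.0006
M(t) = 1 - 0.0006
M(t) = 0.9994

0.9994


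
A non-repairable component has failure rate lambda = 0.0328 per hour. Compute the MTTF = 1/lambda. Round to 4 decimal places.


lambda = 0.0328
MTTF = 1 / 0.0328
MTTF = 30.4878

30.4878


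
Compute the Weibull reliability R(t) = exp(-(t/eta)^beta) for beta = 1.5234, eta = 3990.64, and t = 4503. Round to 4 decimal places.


beta = 1.5234, eta = 3990.64, t = 4503
t/eta = 4503 / 3990.64 = 1.1284
(t/eta)^beta = 1.1284^1.5234 = 1.202
R(t) = exp(-1.202)
R(t) = 0.3006

0.3006


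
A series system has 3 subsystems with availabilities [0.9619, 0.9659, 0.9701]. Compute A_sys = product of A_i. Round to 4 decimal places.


Subsystems: [0.9619, 0.9659, 0.9701]
After subsystem 1 (A=0.9619): product = 0.9619
After subsystem 2 (A=0.9659): product = 0.9291
After subsystem 3 (A=0.9701): product = 0.9013
A_sys = 0.9013

0.9013


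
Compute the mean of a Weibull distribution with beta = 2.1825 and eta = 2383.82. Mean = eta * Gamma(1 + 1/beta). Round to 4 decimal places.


beta = 2.1825, eta = 2383.82
1/beta = 0.4582
1 + 1/beta = 1.4582
Gamma(1.4582) = 0.8856
Mean = 2383.82 * 0.8856
Mean = 2111.1307

2111.1307


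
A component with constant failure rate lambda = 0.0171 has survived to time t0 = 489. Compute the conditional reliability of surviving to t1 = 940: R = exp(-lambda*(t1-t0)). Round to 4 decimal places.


lambda = 0.0171
t0 = 489, t1 = 940
t1 - t0 = 451
lambda * (t1-t0) = 0.0171 * 451 = 7.7121
R = exp(-7.7121)
R = 0.0004

0.0004


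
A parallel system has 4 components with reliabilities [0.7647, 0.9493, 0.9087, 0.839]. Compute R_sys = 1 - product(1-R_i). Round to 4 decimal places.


Components: [0.7647, 0.9493, 0.9087, 0.839]
(1 - 0.7647) = 0.2353, running product = 0.2353
(1 - 0.9493) = 0.0507, running product = 0.0119
(1 - 0.9087) = 0.0913, running product = 0.0011
(1 - 0.839) = 0.161, running product = 0.0002
Product of (1-R_i) = 0.0002
R_sys = 1 - 0.0002 = 0.9998

0.9998


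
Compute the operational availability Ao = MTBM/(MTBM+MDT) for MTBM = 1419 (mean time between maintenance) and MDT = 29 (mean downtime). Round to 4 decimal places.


MTBM = 1419
MDT = 29
MTBM + MDT = 1448
Ao = 1419 / 1448
Ao = 0.98

0.98


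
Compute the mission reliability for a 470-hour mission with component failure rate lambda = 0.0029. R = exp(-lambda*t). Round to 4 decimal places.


lambda = 0.0029
mission_time = 470
lambda * t = 0.0029 * 470 = 1.363
R = exp(-1.363)
R = 0.2559

0.2559


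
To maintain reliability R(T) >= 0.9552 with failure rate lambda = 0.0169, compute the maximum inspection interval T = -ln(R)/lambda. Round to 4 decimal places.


R_target = 0.9552
lambda = 0.0169
-ln(0.9552) = 0.0458
T = 0.0458 / 0.0169
T = 2.7121

2.7121


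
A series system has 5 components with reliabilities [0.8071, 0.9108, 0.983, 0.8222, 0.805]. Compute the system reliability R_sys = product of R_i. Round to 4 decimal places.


Components: [0.8071, 0.9108, 0.983, 0.8222, 0.805]
After component 1 (R=0.8071): product = 0.8071
After component 2 (R=0.9108): product = 0.7351
After component 3 (R=0.983): product = 0.7226
After component 4 (R=0.8222): product = 0.5941
After component 5 (R=0.805): product = 0.4783
R_sys = 0.4783

0.4783


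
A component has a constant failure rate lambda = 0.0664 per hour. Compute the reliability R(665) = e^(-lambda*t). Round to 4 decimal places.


lambda = 0.0664
t = 665
lambda * t = 44.156
R(t) = e^(-44.156)
R(t) = 0.0

0.0


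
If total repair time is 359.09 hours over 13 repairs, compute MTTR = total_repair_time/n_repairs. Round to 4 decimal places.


total_repair_time = 359.09
n_repairs = 13
MTTR = 359.09 / 13
MTTR = 27.6223

27.6223


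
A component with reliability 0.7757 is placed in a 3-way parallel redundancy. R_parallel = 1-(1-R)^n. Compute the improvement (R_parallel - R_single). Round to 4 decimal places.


R_single = 0.7757, n = 3
1 - R_single = 0.2243
(1 - R_single)^n = 0.2243^3 = 0.0113
R_parallel = 1 - 0.0113 = 0.9887
Improvement = 0.9887 - 0.7757
Improvement = 0.213

0.213


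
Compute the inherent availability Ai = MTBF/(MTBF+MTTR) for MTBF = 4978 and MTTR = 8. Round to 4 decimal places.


MTBF = 4978
MTTR = 8
MTBF + MTTR = 4986
Ai = 4978 / 4986
Ai = 0.9984

0.9984


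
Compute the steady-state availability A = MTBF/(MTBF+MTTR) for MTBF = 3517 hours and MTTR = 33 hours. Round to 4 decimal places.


MTBF = 3517
MTTR = 33
MTBF + MTTR = 3550
A = 3517 / 3550
A = 0.9907

0.9907


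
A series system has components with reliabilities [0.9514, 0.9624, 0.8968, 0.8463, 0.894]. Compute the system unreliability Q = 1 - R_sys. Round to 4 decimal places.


Components: [0.9514, 0.9624, 0.8968, 0.8463, 0.894]
After component 1: product = 0.9514
After component 2: product = 0.9156
After component 3: product = 0.8211
After component 4: product = 0.6949
After component 5: product = 0.6213
R_sys = 0.6213
Q = 1 - 0.6213 = 0.3787

0.3787


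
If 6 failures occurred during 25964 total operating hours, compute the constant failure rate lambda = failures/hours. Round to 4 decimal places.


failures = 6
total_hours = 25964
lambda = 6 / 25964
lambda = 0.0002

0.0002


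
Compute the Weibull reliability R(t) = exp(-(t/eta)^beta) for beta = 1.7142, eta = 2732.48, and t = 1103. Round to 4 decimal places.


beta = 1.7142, eta = 2732.48, t = 1103
t/eta = 1103 / 2732.48 = 0.4037
(t/eta)^beta = 0.4037^1.7142 = 0.2112
R(t) = exp(-0.2112)
R(t) = 0.8096

0.8096


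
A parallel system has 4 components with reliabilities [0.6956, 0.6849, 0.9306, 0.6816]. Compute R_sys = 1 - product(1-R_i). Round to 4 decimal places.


Components: [0.6956, 0.6849, 0.9306, 0.6816]
(1 - 0.6956) = 0.3044, running product = 0.3044
(1 - 0.6849) = 0.3151, running product = 0.0959
(1 - 0.9306) = 0.0694, running product = 0.0067
(1 - 0.6816) = 0.3184, running product = 0.0021
Product of (1-R_i) = 0.0021
R_sys = 1 - 0.0021 = 0.9979

0.9979


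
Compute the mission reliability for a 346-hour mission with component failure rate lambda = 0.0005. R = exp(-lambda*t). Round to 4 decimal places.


lambda = 0.0005
mission_time = 346
lambda * t = 0.0005 * 346 = 0.173
R = exp(-0.173)
R = 0.8411

0.8411


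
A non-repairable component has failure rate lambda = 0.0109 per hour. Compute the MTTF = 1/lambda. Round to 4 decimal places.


lambda = 0.0109
MTTF = 1 / 0.0109
MTTF = 91.7431

91.7431


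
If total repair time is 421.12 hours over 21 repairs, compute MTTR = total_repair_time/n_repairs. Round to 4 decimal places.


total_repair_time = 421.12
n_repairs = 21
MTTR = 421.12 / 21
MTTR = 20.0533

20.0533


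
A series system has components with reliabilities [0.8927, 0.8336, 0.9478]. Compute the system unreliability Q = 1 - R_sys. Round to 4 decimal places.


Components: [0.8927, 0.8336, 0.9478]
After component 1: product = 0.8927
After component 2: product = 0.7442
After component 3: product = 0.7053
R_sys = 0.7053
Q = 1 - 0.7053 = 0.2947

0.2947


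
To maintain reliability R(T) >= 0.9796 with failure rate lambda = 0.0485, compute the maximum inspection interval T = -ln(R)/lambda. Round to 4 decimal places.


R_target = 0.9796
lambda = 0.0485
-ln(0.9796) = 0.0206
T = 0.0206 / 0.0485
T = 0.425

0.425


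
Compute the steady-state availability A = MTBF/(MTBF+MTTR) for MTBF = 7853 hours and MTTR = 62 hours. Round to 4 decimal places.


MTBF = 7853
MTTR = 62
MTBF + MTTR = 7915
A = 7853 / 7915
A = 0.9922

0.9922


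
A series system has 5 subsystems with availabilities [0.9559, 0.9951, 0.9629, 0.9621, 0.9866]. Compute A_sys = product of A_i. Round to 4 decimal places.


Subsystems: [0.9559, 0.9951, 0.9629, 0.9621, 0.9866]
After subsystem 1 (A=0.9559): product = 0.9559
After subsystem 2 (A=0.9951): product = 0.9512
After subsystem 3 (A=0.9629): product = 0.9159
After subsystem 4 (A=0.9621): product = 0.8812
After subsystem 5 (A=0.9866): product = 0.8694
A_sys = 0.8694

0.8694


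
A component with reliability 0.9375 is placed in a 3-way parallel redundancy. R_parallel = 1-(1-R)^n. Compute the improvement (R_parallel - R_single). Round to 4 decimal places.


R_single = 0.9375, n = 3
1 - R_single = 0.0625
(1 - R_single)^n = 0.0625^3 = 0.0002
R_parallel = 1 - 0.0002 = 0.9998
Improvement = 0.9998 - 0.9375
Improvement = 0.0623

0.0623


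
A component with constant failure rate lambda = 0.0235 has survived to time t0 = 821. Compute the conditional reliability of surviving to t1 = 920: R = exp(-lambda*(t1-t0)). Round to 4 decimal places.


lambda = 0.0235
t0 = 821, t1 = 920
t1 - t0 = 99
lambda * (t1-t0) = 0.0235 * 99 = 2.3265
R = exp(-2.3265)
R = 0.0976

0.0976


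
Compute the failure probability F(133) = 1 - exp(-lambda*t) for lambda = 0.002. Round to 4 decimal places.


lambda = 0.002, t = 133
lambda * t = 0.266
exp(-0.266) = 0.7664
F(t) = 1 - 0.7664
F(t) = 0.2336

0.2336


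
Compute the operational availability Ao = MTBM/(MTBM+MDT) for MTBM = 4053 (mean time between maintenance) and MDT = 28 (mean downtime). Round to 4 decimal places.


MTBM = 4053
MDT = 28
MTBM + MDT = 4081
Ao = 4053 / 4081
Ao = 0.9931

0.9931


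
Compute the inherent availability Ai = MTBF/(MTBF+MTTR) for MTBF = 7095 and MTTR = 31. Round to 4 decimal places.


MTBF = 7095
MTTR = 31
MTBF + MTTR = 7126
Ai = 7095 / 7126
Ai = 0.9956

0.9956


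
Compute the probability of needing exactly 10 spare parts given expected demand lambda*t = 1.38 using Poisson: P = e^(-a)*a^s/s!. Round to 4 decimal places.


a = 1.38, s = 10
e^(-a) = e^(-1.38) = 0.2516
a^s = 1.38^10 = 25.049
s! = 3628800
P = 0.2516 * 25.049 / 3628800
P = 0.0

0.0


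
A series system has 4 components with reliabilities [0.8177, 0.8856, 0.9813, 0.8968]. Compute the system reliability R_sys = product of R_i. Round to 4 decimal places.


Components: [0.8177, 0.8856, 0.9813, 0.8968]
After component 1 (R=0.8177): product = 0.8177
After component 2 (R=0.8856): product = 0.7242
After component 3 (R=0.9813): product = 0.7106
After component 4 (R=0.8968): product = 0.6373
R_sys = 0.6373

0.6373


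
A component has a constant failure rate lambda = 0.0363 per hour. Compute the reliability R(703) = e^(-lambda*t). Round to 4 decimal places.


lambda = 0.0363
t = 703
lambda * t = 25.5189
R(t) = e^(-25.5189)
R(t) = 0.0

0.0


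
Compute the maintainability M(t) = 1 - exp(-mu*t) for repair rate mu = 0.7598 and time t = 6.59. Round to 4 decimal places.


mu = 0.7598, t = 6.59
mu * t = 0.7598 * 6.59 = 5.0071
exp(-5.0071) = 0.0067
M(t) = 1 - 0.0067
M(t) = 0.9933

0.9933


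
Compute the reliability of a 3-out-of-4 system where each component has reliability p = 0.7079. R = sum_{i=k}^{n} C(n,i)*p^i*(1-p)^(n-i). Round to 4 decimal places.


k = 3, n = 4, p = 0.7079
i=3: C(4,3)=4 * 0.7079^3 * 0.2921^1 = 0.4145
i=4: C(4,4)=1 * 0.7079^4 * 0.2921^0 = 0.2511
R = sum of terms = 0.6656

0.6656


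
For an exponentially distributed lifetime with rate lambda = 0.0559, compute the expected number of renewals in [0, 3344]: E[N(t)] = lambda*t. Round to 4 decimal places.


lambda = 0.0559
t = 3344
E[N(t)] = lambda * t
E[N(t)] = 0.0559 * 3344
E[N(t)] = 186.9296

186.9296


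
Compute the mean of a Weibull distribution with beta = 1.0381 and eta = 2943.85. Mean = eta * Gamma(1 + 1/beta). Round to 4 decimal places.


beta = 1.0381, eta = 2943.85
1/beta = 0.9633
1 + 1/beta = 1.9633
Gamma(1.9633) = 0.985
Mean = 2943.85 * 0.985
Mean = 2899.7922

2899.7922


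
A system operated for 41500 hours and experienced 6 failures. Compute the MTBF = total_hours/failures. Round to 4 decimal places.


total_hours = 41500
failures = 6
MTBF = 41500 / 6
MTBF = 6916.6667

6916.6667


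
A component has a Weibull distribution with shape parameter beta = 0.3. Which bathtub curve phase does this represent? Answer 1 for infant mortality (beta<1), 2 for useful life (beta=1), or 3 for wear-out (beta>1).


beta = 0.3
Compare beta to 1:
beta < 1 => infant mortality (phase 1)
beta = 1 => useful life (phase 2)
beta > 1 => wear-out (phase 3)
Since beta = 0.3, this is infant mortality (decreasing failure rate)
Phase = 1

1


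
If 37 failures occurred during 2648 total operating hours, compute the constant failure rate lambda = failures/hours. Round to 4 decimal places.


failures = 37
total_hours = 2648
lambda = 37 / 2648
lambda = 0.014

0.014


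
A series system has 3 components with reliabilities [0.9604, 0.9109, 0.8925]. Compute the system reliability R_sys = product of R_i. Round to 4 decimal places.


Components: [0.9604, 0.9109, 0.8925]
After component 1 (R=0.9604): product = 0.9604
After component 2 (R=0.9109): product = 0.8748
After component 3 (R=0.8925): product = 0.7808
R_sys = 0.7808

0.7808


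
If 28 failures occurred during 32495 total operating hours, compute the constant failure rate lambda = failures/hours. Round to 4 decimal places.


failures = 28
total_hours = 32495
lambda = 28 / 32495
lambda = 0.0009

0.0009


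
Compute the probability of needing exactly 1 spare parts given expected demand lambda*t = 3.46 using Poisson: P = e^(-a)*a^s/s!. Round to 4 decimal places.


a = 3.46, s = 1
e^(-a) = e^(-3.46) = 0.0314
a^s = 3.46^1 = 3.46
s! = 1
P = 0.0314 * 3.46 / 1
P = 0.1087

0.1087


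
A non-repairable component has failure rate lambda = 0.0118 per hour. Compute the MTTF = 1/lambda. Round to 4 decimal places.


lambda = 0.0118
MTTF = 1 / 0.0118
MTTF = 84.7458

84.7458


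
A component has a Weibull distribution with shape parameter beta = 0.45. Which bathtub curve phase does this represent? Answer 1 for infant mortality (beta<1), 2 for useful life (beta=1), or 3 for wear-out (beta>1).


beta = 0.45
Compare beta to 1:
beta < 1 => infant mortality (phase 1)
beta = 1 => useful life (phase 2)
beta > 1 => wear-out (phase 3)
Since beta = 0.45, this is infant mortality (decreasing failure rate)
Phase = 1

1


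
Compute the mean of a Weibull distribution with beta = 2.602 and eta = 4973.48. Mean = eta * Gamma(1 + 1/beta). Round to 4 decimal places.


beta = 2.602, eta = 4973.48
1/beta = 0.3843
1 + 1/beta = 1.3843
Gamma(1.3843) = 0.8882
Mean = 4973.48 * 0.8882
Mean = 4417.598

4417.598


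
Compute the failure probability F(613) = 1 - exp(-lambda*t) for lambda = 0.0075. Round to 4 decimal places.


lambda = 0.0075, t = 613
lambda * t = 4.5975
exp(-4.5975) = 0.0101
F(t) = 1 - 0.0101
F(t) = 0.9899

0.9899


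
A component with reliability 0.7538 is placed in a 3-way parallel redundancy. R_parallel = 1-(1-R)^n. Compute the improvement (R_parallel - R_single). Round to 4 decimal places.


R_single = 0.7538, n = 3
1 - R_single = 0.2462
(1 - R_single)^n = 0.2462^3 = 0.0149
R_parallel = 1 - 0.0149 = 0.9851
Improvement = 0.9851 - 0.7538
Improvement = 0.2313

0.2313


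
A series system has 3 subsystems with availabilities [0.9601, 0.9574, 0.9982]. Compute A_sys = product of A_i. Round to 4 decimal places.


Subsystems: [0.9601, 0.9574, 0.9982]
After subsystem 1 (A=0.9601): product = 0.9601
After subsystem 2 (A=0.9574): product = 0.9192
After subsystem 3 (A=0.9982): product = 0.9175
A_sys = 0.9175

0.9175


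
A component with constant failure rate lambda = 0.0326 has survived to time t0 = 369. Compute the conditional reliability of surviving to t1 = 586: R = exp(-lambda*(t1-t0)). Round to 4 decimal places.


lambda = 0.0326
t0 = 369, t1 = 586
t1 - t0 = 217
lambda * (t1-t0) = 0.0326 * 217 = 7.0742
R = exp(-7.0742)
R = 0.0008

0.0008


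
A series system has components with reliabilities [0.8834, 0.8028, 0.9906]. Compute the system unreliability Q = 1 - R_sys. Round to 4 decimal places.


Components: [0.8834, 0.8028, 0.9906]
After component 1: product = 0.8834
After component 2: product = 0.7092
After component 3: product = 0.7025
R_sys = 0.7025
Q = 1 - 0.7025 = 0.2975

0.2975


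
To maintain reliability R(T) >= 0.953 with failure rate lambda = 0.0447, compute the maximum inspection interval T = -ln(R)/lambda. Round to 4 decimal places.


R_target = 0.953
lambda = 0.0447
-ln(0.953) = 0.0481
T = 0.0481 / 0.0447
T = 1.077

1.077


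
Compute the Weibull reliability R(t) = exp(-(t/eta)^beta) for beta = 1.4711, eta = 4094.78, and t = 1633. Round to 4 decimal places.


beta = 1.4711, eta = 4094.78, t = 1633
t/eta = 1633 / 4094.78 = 0.3988
(t/eta)^beta = 0.3988^1.4711 = 0.2586
R(t) = exp(-0.2586)
R(t) = 0.7721

0.7721


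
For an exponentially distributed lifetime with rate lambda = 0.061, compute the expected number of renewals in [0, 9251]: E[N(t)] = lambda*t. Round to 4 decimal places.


lambda = 0.061
t = 9251
E[N(t)] = lambda * t
E[N(t)] = 0.061 * 9251
E[N(t)] = 564.311

564.311


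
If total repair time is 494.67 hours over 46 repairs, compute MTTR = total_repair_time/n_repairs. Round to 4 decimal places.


total_repair_time = 494.67
n_repairs = 46
MTTR = 494.67 / 46
MTTR = 10.7537

10.7537


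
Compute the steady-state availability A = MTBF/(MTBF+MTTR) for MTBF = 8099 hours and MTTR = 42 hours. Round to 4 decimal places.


MTBF = 8099
MTTR = 42
MTBF + MTTR = 8141
A = 8099 / 8141
A = 0.9948

0.9948


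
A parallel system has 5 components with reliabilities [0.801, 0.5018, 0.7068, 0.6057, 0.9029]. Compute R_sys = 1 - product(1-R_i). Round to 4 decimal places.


Components: [0.801, 0.5018, 0.7068, 0.6057, 0.9029]
(1 - 0.801) = 0.199, running product = 0.199
(1 - 0.5018) = 0.4982, running product = 0.0991
(1 - 0.7068) = 0.2932, running product = 0.0291
(1 - 0.6057) = 0.3943, running product = 0.0115
(1 - 0.9029) = 0.0971, running product = 0.0011
Product of (1-R_i) = 0.0011
R_sys = 1 - 0.0011 = 0.9989

0.9989


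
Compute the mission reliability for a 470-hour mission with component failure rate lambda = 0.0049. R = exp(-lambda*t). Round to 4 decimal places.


lambda = 0.0049
mission_time = 470
lambda * t = 0.0049 * 470 = 2.303
R = exp(-2.303)
R = 0.1

0.1


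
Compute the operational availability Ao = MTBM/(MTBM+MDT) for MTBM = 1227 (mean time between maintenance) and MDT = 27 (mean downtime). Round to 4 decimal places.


MTBM = 1227
MDT = 27
MTBM + MDT = 1254
Ao = 1227 / 1254
Ao = 0.9785

0.9785


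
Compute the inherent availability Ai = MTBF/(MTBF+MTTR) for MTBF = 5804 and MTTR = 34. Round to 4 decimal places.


MTBF = 5804
MTTR = 34
MTBF + MTTR = 5838
Ai = 5804 / 5838
Ai = 0.9942

0.9942


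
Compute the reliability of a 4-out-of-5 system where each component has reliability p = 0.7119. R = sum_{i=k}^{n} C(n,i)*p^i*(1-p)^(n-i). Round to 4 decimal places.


k = 4, n = 5, p = 0.7119
i=4: C(5,4)=5 * 0.7119^4 * 0.2881^1 = 0.37
i=5: C(5,5)=1 * 0.7119^5 * 0.2881^0 = 0.1829
R = sum of terms = 0.5528

0.5528


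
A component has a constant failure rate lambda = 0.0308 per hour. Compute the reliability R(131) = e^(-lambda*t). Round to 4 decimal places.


lambda = 0.0308
t = 131
lambda * t = 4.0348
R(t) = e^(-4.0348)
R(t) = 0.0177

0.0177


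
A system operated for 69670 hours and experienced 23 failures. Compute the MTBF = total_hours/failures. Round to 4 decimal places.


total_hours = 69670
failures = 23
MTBF = 69670 / 23
MTBF = 3029.1304

3029.1304


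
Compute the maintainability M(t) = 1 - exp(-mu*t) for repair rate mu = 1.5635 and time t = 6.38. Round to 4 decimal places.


mu = 1.5635, t = 6.38
mu * t = 1.5635 * 6.38 = 9.9751
exp(-9.9751) = 0.0
M(t) = 1 - 0.0
M(t) = 1.0

1.0


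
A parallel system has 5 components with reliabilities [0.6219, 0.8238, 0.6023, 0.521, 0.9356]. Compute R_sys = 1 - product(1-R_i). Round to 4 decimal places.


Components: [0.6219, 0.8238, 0.6023, 0.521, 0.9356]
(1 - 0.6219) = 0.3781, running product = 0.3781
(1 - 0.8238) = 0.1762, running product = 0.0666
(1 - 0.6023) = 0.3977, running product = 0.0265
(1 - 0.521) = 0.479, running product = 0.0127
(1 - 0.9356) = 0.0644, running product = 0.0008
Product of (1-R_i) = 0.0008
R_sys = 1 - 0.0008 = 0.9992

0.9992


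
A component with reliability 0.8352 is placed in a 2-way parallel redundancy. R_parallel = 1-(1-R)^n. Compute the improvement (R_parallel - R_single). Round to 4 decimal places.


R_single = 0.8352, n = 2
1 - R_single = 0.1648
(1 - R_single)^n = 0.1648^2 = 0.0272
R_parallel = 1 - 0.0272 = 0.9728
Improvement = 0.9728 - 0.8352
Improvement = 0.1376

0.1376


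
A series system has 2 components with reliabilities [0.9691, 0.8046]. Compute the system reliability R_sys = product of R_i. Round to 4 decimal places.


Components: [0.9691, 0.8046]
After component 1 (R=0.9691): product = 0.9691
After component 2 (R=0.8046): product = 0.7797
R_sys = 0.7797

0.7797


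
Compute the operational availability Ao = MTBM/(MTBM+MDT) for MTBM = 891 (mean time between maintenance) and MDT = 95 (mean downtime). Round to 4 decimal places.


MTBM = 891
MDT = 95
MTBM + MDT = 986
Ao = 891 / 986
Ao = 0.9037

0.9037
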